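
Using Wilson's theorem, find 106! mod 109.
(108)! = (106)! × (107) × (108) ≡ -1 (mod 109). So (106)! ≡ -1 × [(108)(107)]^(-1) ≡ 54 (mod 109)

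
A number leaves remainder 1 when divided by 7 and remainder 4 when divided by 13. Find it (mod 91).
M = 7 × 13 = 91. M₁ = 13, y₁ ≡ 6 (mod 7). M₂ = 7, y₂ ≡ 2 (mod 13). x = 1×13×6 + 4×7×2 ≡ 43 (mod 91)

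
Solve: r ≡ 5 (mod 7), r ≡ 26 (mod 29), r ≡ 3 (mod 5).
M = 7 × 29 × 5 = 1015. M₁ = 145, y₁ ≡ 3 (mod 7). M₂ = 35, y₂ ≡ 5 (mod 29). M₃ = 203, y₃ ≡ 2 (mod 5). r = 5×145×3 + 26×35×5 + 3×203×2 ≡ 838 (mod 1015)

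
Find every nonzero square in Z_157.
QRs mod 157: {1, 3, 4, 9, 10, 11, 12, 13, 14, 16, 17, 19, 25, 27, 30, 31, 33, 35, 36, 37, 39, 40, 42, 44, 46, 47, 48, 49, 51, 52, 56, 57, 58, 64, 67, 68, 71, 75, 76, 81, 82, 86, 89, 90, 93, 99, 100, 101, 105, 106, 108, 109, 110, 111, 113, 115, 117, 118, 120, 121, 122, 124, 126, 127, 130, 132, 138, 140, 141, 143, 144, 145, 146, 147, 148, 153, 154, 156}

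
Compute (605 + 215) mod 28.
8

(605 + 215) = 820
820 mod 28 = 8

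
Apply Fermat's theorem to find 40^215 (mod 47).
By Fermat: 40^{46} ≡ 1 (mod 47). 215 = 4×46 + 31. So 40^{215} ≡ 40^{31} ≡ 31 (mod 47)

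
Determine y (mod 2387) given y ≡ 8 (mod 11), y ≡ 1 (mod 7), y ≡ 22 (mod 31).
239

Using the Chinese Remainder Theorem:
M = product of moduli = 2387
For equation 1: M_1 = 217, 217 ≡ 8 (mod 11), inverse of 217 mod 11 is 7 (check: 8 × 7 = 56 ≡ 1 (mod 11))
For equation 2: M_2 = 341, 341 ≡ 5 (mod 7), inverse of 341 mod 7 is 3 (check: 5 × 3 = 15 ≡ 1 (mod 7))
For equation 3: M_3 = 77, 77 ≡ 15 (mod 31), inverse of 77 mod 31 is 29 (check: 15 × 29 = 435 ≡ 1 (mod 31))
Combine: y ≡ Σ r_i×M_i×(M_i⁻¹ mod m_i) = 8×217×7 + 1×341×3 + 22×77×29 = 12152 + 1023 + 49126 = 62301
62301 mod 2387 = 239
y ≡ 239 (mod 2387)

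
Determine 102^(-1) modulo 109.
102^(-1) ≡ 31 (mod 109). Verification: 102 × 31 = 3162 ≡ 1 (mod 109)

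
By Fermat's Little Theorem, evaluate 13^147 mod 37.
By Fermat: 13^{36} ≡ 1 (mod 37). 147 = 4×36 + 3. So 13^{147} ≡ 13^{3} ≡ 14 (mod 37)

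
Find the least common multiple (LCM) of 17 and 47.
799

First find GCD(17, 47) using the Euclidean algorithm:
17 = 0 × 47 + 17
47 = 2 × 17 + 13
17 = 1 × 13 + 4
13 = 3 × 4 + 1
4 = 4 × 1 + 0
GCD(17, 47) = 1

LCM formula: LCM(a, b) = (a × b) / GCD(a, b)
LCM(17, 47) = (17 × 47) / 1
LCM(17, 47) = 799 / 1
LCM(17, 47) = 799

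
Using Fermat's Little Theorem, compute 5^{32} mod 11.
3

By Fermat's Little Theorem, a^(p-1) ≡ 1 (mod p) for prime p and gcd(a, p) = 1
Here p = 11, so 5^10 ≡ 1 (mod 11)
We can reduce the exponent: 32 mod 10 = 2
So 5^32 ≡ 5^2 (mod 11)
Computing: 5^2 mod 11 = 3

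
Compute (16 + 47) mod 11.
8

(16 + 47) = 63
63 mod 11 = 8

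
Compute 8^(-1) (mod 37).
8^(-1) ≡ 14 (mod 37). Verification: 8 × 14 = 112 ≡ 1 (mod 37)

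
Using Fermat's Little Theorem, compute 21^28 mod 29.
By Fermat's Little Theorem, 21^{28} ≡ 1 (mod 29) since 29 is prime and gcd(21, 29) = 1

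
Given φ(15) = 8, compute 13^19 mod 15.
By Euler: 13^{8} ≡ 1 (mod 15) since gcd(13, 15) = 1. 19 = 2×8 + 3. So 13^{19} ≡ 13^{3} ≡ 7 (mod 15)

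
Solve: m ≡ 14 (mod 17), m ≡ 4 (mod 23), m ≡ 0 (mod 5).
M = 17 × 23 × 5 = 1955. M₁ = 115, y₁ ≡ 4 (mod 17). M₂ = 85, y₂ ≡ 13 (mod 23). M₃ = 391, y₃ ≡ 1 (mod 5). m = 14×115×4 + 4×85×13 + 0×391×1 ≡ 1085 (mod 1955)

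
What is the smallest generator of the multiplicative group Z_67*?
p - 1 = 66 has prime divisors 2, 3, 11. h is a primitive root mod 67 iff h^(66/q) ≢ 1 (mod 67) for each such q.
h = 2: 2^33 ≡ 66, 2^22 ≡ 37, 2^6 ≡ 64 (mod 67); none is 1, so 2 has order 66 and is a primitive root.
The smallest primitive root mod 67 is g = 2.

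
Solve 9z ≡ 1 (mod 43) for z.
9^(-1) ≡ 24 (mod 43). Verification: 9 × 24 = 216 ≡ 1 (mod 43)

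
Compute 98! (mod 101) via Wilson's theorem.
(100)! = (98)! × (99) × (100) ≡ -1 (mod 101). So (98)! ≡ -1 × [(100)(99)]^(-1) ≡ 50 (mod 101)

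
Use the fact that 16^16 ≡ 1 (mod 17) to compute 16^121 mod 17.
By Fermat: 16^{16} ≡ 1 (mod 17). 121 = 7×16 + 9. So 16^{121} ≡ 16^{9} ≡ 16 (mod 17)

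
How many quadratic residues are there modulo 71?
For prime 71, there are (p-1)/2 = (71-1)/2 = 35 quadratic residues (excluding 0).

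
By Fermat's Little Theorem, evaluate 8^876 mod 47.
By Fermat: 8^{46} ≡ 1 (mod 47). 876 ≡ 2 (mod 46). So 8^{876} ≡ 8^{2} ≡ 17 (mod 47)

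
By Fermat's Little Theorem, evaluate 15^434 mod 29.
By Fermat: 15^{28} ≡ 1 (mod 29). 434 ≡ 14 (mod 28). So 15^{434} ≡ 15^{14} ≡ 28 (mod 29)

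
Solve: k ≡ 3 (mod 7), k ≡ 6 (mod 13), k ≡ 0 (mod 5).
M = 7 × 13 × 5 = 455. M₁ = 65, y₁ ≡ 4 (mod 7). M₂ = 35, y₂ ≡ 3 (mod 13). M₃ = 91, y₃ ≡ 1 (mod 5). k = 3×65×4 + 6×35×3 + 0×91×1 ≡ 45 (mod 455)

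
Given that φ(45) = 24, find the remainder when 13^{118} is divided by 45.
By Euler: 13^{24} ≡ 1 (mod 45) since gcd(13, 45) = 1. 118 = 4×24 + 22. So 13^{118} ≡ 13^{22} ≡ 4 (mod 45)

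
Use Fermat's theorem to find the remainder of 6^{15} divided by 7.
6

By Fermat's Little Theorem, a^(p-1) ≡ 1 (mod p) for prime p and gcd(a, p) = 1
Here p = 7, so 6^6 ≡ 1 (mod 7)
We can reduce the exponent: 15 mod 6 = 3
So 6^15 ≡ 6^3 (mod 7)
Computing: 6^3 mod 7 = 6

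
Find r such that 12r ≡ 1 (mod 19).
12^(-1) ≡ 8 (mod 19). Verification: 12 × 8 = 96 ≡ 1 (mod 19)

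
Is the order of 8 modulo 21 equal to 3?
No, the actual order is 2, not 3.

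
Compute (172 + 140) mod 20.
12

(172 + 140) = 312
312 mod 20 = 12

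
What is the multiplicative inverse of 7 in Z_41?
6

Using Extended Euclidean Algorithm:
gcd(7, 41) = 1
Bezout coefficients: 7 × 6 + 41 × -1 = 1
So 7 × 6 ≡ 1 (mod 41)
The inverse is 6 mod 41 = 6
Verification: 7 × 6 = 42 = 1 × 41 + 1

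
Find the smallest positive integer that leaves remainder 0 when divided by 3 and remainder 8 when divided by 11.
M = 3 × 11 = 33. M₁ = 11, y₁ ≡ 2 (mod 3). M₂ = 3, y₂ ≡ 4 (mod 11). t = 0×11×2 + 8×3×4 ≡ 30 (mod 33). The smallest positive such number is 30.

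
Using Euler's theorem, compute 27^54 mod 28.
By Euler: 27^{12} ≡ 1 (mod 28) since gcd(27, 28) = 1. 54 = 4×12 + 6. So 27^{54} ≡ 27^{6} ≡ 1 (mod 28)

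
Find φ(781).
700

Prime factorization: 781 = 11 × 71
Using the formula φ(n) = n × Π(1 - 1/p) for each prime factor p:
φ(781) = 781 × (1 - 1/11) × (1 - 1/71)
φ(781) = 700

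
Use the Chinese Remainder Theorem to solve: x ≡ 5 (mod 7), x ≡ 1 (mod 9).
M = 7 × 9 = 63. M₁ = 9, y₁ ≡ 4 (mod 7). M₂ = 7, y₂ ≡ 4 (mod 9). x = 5×9×4 + 1×7×4 ≡ 19 (mod 63)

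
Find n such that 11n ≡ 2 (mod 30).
22

Since gcd(11, 30) = 1 divides 2, a solution exists.
Multiply both sides by the inverse of 11 mod 30:
  11^(-1) mod 30 = 11
  x ≡ 11 × 2 ≡ 22 ≡ 22 (mod 30)
Verification: 11 × 22 = 242 = 8 × 30 + 2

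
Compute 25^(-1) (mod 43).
25^(-1) ≡ 31 (mod 43). Verification: 25 × 31 = 775 ≡ 1 (mod 43)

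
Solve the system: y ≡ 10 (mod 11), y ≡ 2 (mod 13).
M = 11 × 13 = 143. M₁ = 13, y₁ ≡ 6 (mod 11). M₂ = 11, y₂ ≡ 6 (mod 13). y = 10×13×6 + 2×11×6 ≡ 54 (mod 143)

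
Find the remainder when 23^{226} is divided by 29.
By Fermat: 23^{28} ≡ 1 (mod 29). 226 = 8×28 + 2. So 23^{226} ≡ 23^{2} ≡ 7 (mod 29)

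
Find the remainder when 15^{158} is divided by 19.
By Fermat: 15^{18} ≡ 1 (mod 19). 158 = 8×18 + 14. So 15^{158} ≡ 15^{14} ≡ 17 (mod 19)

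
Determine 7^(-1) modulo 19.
7^(-1) ≡ 11 (mod 19). Verification: 7 × 11 = 77 ≡ 1 (mod 19)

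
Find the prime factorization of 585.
3^2 × 5 × 13

Divide by primes starting from smallest:
585 ÷ 3 = 195
195 ÷ 3 = 65
65 ÷ 5 = 13
13 ÷ 13 = 1

585 = 3^2 × 5 × 13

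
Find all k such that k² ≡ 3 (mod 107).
The square roots of 3 mod 107 are 89 and 18. Verify: 89² = 7921 ≡ 3 (mod 107)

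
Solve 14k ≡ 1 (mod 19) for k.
15

Using Extended Euclidean Algorithm:
gcd(14, 19) = 1
Bezout coefficients: 14 × -4 + 19 × 3 = 1
So 14 × -4 ≡ 1 (mod 19)
The inverse is -4 mod 19 = 15
Verification: 14 × 15 = 210 = 11 × 19 + 1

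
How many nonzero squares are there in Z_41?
For prime 41, there are (p-1)/2 = (41-1)/2 = 20 quadratic residues (excluding 0).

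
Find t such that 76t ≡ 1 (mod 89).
76^(-1) ≡ 41 (mod 89). Verification: 76 × 41 = 3116 ≡ 1 (mod 89)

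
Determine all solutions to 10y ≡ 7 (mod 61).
19

Since gcd(10, 61) = 1 divides 7, a solution exists.
Multiply both sides by the inverse of 10 mod 61:
  10^(-1) mod 61 = 55
  x ≡ 55 × 7 ≡ 385 ≡ 19 (mod 61)
Verification: 10 × 19 = 190 = 3 × 61 + 7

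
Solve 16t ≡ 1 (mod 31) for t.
2

Using Extended Euclidean Algorithm:
gcd(16, 31) = 1
Bezout coefficients: 16 × 2 + 31 × -1 = 1
So 16 × 2 ≡ 1 (mod 31)
The inverse is 2 mod 31 = 2
Verification: 16 × 2 = 32 = 1 × 31 + 1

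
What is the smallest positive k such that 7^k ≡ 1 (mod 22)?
Powers of 7 mod 22: 7^1≡7, 7^2≡5, 7^3≡13, 7^4≡3, 7^5≡21, 7^6≡15, 7^7≡17, 7^8≡9, 7^9≡19, 7^10≡1. Order = 10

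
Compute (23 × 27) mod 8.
5

(23 × 27) = 621
621 mod 8 = 5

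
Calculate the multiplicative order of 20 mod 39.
Powers of 20 mod 39: 20^1≡20, 20^2≡10, 20^3≡5, 20^4≡22, 20^5≡11, 20^6≡25, 20^7≡32, 20^8≡16, 20^9≡8, 20^10≡4, 20^11≡2, 20^12≡1. Order = 12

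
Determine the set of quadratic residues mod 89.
QRs mod 89: {1, 2, 4, 5, 8, 9, 10, 11, 16, 17, 18, 20, 21, 22, 25, 32, 34, 36, 39, 40, 42, 44, 45, 47, 49, 50, 53, 55, 57, 64, 67, 68, 69, 71, 72, 73, 78, 79, 80, 81, 84, 85, 87, 88}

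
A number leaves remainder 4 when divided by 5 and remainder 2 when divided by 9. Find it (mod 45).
M = 5 × 9 = 45. M₁ = 9, y₁ ≡ 4 (mod 5). M₂ = 5, y₂ ≡ 2 (mod 9). m = 4×9×4 + 2×5×2 ≡ 29 (mod 45)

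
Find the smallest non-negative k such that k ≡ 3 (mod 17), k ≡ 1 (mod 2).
3

Using the Chinese Remainder Theorem:
M = product of moduli = 34
For equation 1: M_1 = 2, 2 ≡ 2 (mod 17), inverse of 2 mod 17 is 9 (check: 2 × 9 = 18 ≡ 1 (mod 17))
For equation 2: M_2 = 17, 17 ≡ 1 (mod 2), inverse of 17 mod 2 is 1 (check: 1 × 1 = 1 ≡ 1 (mod 2))
Combine: k ≡ Σ r_i×M_i×(M_i⁻¹ mod m_i) = 3×2×9 + 1×17×1 = 54 + 17 = 71
71 mod 34 = 3
k ≡ 3 (mod 34)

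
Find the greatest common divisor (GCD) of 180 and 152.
4

Using the Euclidean algorithm:
180 = 1 × 152 + 28
152 = 5 × 28 + 12
28 = 2 × 12 + 4
12 = 3 × 4 + 0

GCD(180, 152) = 4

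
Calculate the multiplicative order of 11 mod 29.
Powers of 11 mod 29: 11^1≡11, 11^2≡5, 11^3≡26, 11^4≡25, 11^5≡14, 11^6≡9, 11^7≡12, 11^8≡16, 11^9≡2, 11^10≡22, 11^11≡10, 11^12≡23, 11^13≡21, 11^14≡28, 11^15≡18, 11^16≡24, 11^17≡3, 11^18≡4, 11^19≡15, 11^20≡20, 11^21≡17, 11^22≡13, 11^23≡27, 11^24≡7, 11^25≡19, 11^26≡6, 11^27≡8, 11^28≡1. Order = 28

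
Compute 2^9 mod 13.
9 = 8 + 1 (binary 1001). Repeated squaring mod 13: 2^1 ≡ 2; 2^2 ≡ 2² = 4 ≡ 4; 2^4 ≡ 4² = 16 ≡ 3; 2^8 ≡ 3² = 9 ≡ 9. Multiply: 2^9 = 2^8 × 2^1 ≡ 9 × 2 (mod 13): 9 × 2 = 18 ≡ 5. So 2^9 ≡ 5 (mod 13).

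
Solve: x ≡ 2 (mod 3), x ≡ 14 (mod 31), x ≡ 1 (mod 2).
M = 3 × 31 × 2 = 186. M₁ = 62, y₁ ≡ 2 (mod 3). M₂ = 6, y₂ ≡ 26 (mod 31). M₃ = 93, y₃ ≡ 1 (mod 2). x = 2×62×2 + 14×6×26 + 1×93×1 ≡ 107 (mod 186)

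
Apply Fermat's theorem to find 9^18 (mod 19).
By Fermat's Little Theorem, 9^{18} ≡ 1 (mod 19) since 19 is prime and gcd(9, 19) = 1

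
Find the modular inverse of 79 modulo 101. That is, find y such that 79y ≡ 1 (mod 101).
78

Using Extended Euclidean Algorithm:
gcd(79, 101) = 1
Bezout coefficients: 79 × -23 + 101 × 18 = 1
So 79 × -23 ≡ 1 (mod 101)
The inverse is -23 mod 101 = 78
Verification: 79 × 78 = 6162 = 61 × 101 + 1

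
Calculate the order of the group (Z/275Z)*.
200

Prime factorization: 275 = 5^2 × 11
Using the formula φ(n) = n × Π(1 - 1/p) for each prime factor p:
φ(275) = 275 × (1 - 1/5) × (1 - 1/11)
φ(275) = 200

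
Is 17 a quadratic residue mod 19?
By Euler's criterion: 17^{9} ≡ 1 (mod 19). Since this equals 1, 17 is a QR.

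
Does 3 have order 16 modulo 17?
p - 1 = 16 has prime divisors 2. Check 3^(16/q) mod 17 for each: 3^(16/2) = 3^8 ≡ 16 (mod 17). None of these is 1, so 3 has order 16 = φ(17), so it is a primitive root mod 17.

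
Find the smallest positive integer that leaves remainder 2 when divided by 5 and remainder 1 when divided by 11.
M = 5 × 11 = 55. M₁ = 11, y₁ ≡ 1 (mod 5). M₂ = 5, y₂ ≡ 9 (mod 11). y = 2×11×1 + 1×5×9 ≡ 12 (mod 55). The smallest positive such number is 12.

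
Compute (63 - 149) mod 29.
1

(63 - 149) = -86
-86 mod 29 = 1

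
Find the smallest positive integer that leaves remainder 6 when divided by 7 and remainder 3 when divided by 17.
M = 7 × 17 = 119. M₁ = 17, y₁ ≡ 5 (mod 7). M₂ = 7, y₂ ≡ 5 (mod 17). t = 6×17×5 + 3×7×5 ≡ 20 (mod 119). The smallest positive such number is 20.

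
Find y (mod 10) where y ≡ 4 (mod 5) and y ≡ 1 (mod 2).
M = 5 × 2 = 10. M₁ = 2, y₁ ≡ 3 (mod 5). M₂ = 5, y₂ ≡ 1 (mod 2). y = 4×2×3 + 1×5×1 ≡ 9 (mod 10)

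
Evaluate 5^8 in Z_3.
5 ≡ 2 (mod 3). 8 = 8 (binary 1000). Repeated squaring mod 3: 2^1 ≡ 2; 2^2 ≡ 2² = 4 ≡ 1; 2^4 ≡ 1² = 1 ≡ 1; 2^8 ≡ 1² = 1 ≡ 1. So 5^8 ≡ 1 (mod 3).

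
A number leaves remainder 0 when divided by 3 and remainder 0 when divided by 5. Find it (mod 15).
M = 3 × 5 = 15. M₁ = 5, y₁ ≡ 2 (mod 3). M₂ = 3, y₂ ≡ 2 (mod 5). t = 0×5×2 + 0×3×2 ≡ 0 (mod 15)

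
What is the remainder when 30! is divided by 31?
By Wilson's theorem, (30)! ≡ -1 ≡ 30 (mod 31)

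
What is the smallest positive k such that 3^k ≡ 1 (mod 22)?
Powers of 3 mod 22: 3^1≡3, 3^2≡9, 3^3≡5, 3^4≡15, 3^5≡1. Order = 5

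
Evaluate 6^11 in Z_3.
Using repeated squaring. 6 ≡ 0 (mod 3). 11 = 8 + 2 + 1 (binary 1011). Repeated squaring mod 3: 0^1 ≡ 0; 0^2 ≡ 0² = 0 ≡ 0; 0^4 ≡ 0² = 0 ≡ 0; 0^8 ≡ 0² = 0 ≡ 0. Multiply: 6^11 ≡ 0^8 × 0^2 × 0^1 ≡ 0 × 0 × 0 (mod 3): 0 × 0 = 0 ≡ 0; 0 × 0 = 0 ≡ 0. So 6^11 ≡ 0 (mod 3).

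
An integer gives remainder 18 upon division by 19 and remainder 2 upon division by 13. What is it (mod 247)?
M = 19 × 13 = 247. M₁ = 13, y₁ ≡ 3 (mod 19). M₂ = 19, y₂ ≡ 11 (mod 13). x = 18×13×3 + 2×19×11 ≡ 132 (mod 247). The smallest positive such number is 132.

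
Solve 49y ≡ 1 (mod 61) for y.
49^(-1) ≡ 5 (mod 61). Verification: 49 × 5 = 245 ≡ 1 (mod 61)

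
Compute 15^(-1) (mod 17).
8

Using Extended Euclidean Algorithm:
gcd(15, 17) = 1
Bezout coefficients: 15 × 8 + 17 × -7 = 1
So 15 × 8 ≡ 1 (mod 17)
The inverse is 8 mod 17 = 8
Verification: 15 × 8 = 120 = 7 × 17 + 1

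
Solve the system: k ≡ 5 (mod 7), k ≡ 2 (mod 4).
M = 7 × 4 = 28. M₁ = 4, y₁ ≡ 2 (mod 7). M₂ = 7, y₂ ≡ 3 (mod 4). k = 5×4×2 + 2×7×3 ≡ 26 (mod 28)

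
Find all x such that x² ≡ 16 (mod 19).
The square roots of 16 mod 19 are 4 and 15. Verify: 4² = 16 ≡ 16 (mod 19)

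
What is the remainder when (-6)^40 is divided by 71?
Using repeated squaring. (-6) ≡ 65 (mod 71). 40 = 32 + 8 (binary 101000). Repeated squaring mod 71: 65^1 ≡ 65; 65^2 ≡ 65² = 4225 ≡ 36; 65^4 ≡ 36² = 1296 ≡ 18; 65^8 ≡ 18² = 324 ≡ 40; 65^16 ≡ 40² = 1600 ≡ 38; 65^32 ≡ 38² = 1444 ≡ 24. Multiply: (-6)^40 ≡ 65^32 × 65^8 ≡ 24 × 40 (mod 71): 24 × 40 = 960 ≡ 37. So (-6)^40 ≡ 37 (mod 71).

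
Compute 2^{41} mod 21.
11

Using successive squaring:
Binary expansion of 41: 101001
Powers of 2 mod 21 (each is the square of the previous):
  2^1 ≡ 2 (mod 21)
  2^2 ≡ 2² = 4 ≡ 4 (mod 21)
  2^4 ≡ 4² = 16 ≡ 16 (mod 21)
  2^8 ≡ 16² = 256 ≡ 4 (mod 21)
  2^16 ≡ 4² = 16 ≡ 16 (mod 21)
  2^32 ≡ 16² = 256 ≡ 4 (mod 21)
41 = 32 + 8 + 1, so 2^41 = 2^32 × 2^8 × 2^1 ≡ 4 × 4 × 2 (mod 21)
Multiplying step by step:
  4 × 4 = 16 ≡ 16 (mod 21)
  16 × 2 = 32 ≡ 11 (mod 21)
Result: 2^41 ≡ 11 (mod 21)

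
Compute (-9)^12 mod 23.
Using repeated squaring. (-9) ≡ 14 (mod 23). 12 = 8 + 4 (binary 1100). Repeated squaring mod 23: 14^1 ≡ 14; 14^2 ≡ 14² = 196 ≡ 12; 14^4 ≡ 12² = 144 ≡ 6; 14^8 ≡ 6² = 36 ≡ 13. Multiply: (-9)^12 ≡ 14^8 × 14^4 ≡ 13 × 6 (mod 23): 13 × 6 = 78 ≡ 9. So (-9)^12 ≡ 9 (mod 23).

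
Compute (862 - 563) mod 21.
5

(862 - 563) = 299
299 mod 21 = 5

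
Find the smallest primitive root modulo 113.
p - 1 = 112 has prime divisors 2, 7. h is a primitive root mod 113 iff h^(112/q) ≢ 1 (mod 113) for each such q.
h = 2: 2^56 ≡ 1, 2^16 ≡ 109 (mod 113); 2^56 ≡ 1, so not a primitive root.
h = 3: 3^56 ≡ 112, 3^16 ≡ 49 (mod 113); none is 1, so 3 has order 112 and is a primitive root.
The smallest primitive root mod 113 is g = 3.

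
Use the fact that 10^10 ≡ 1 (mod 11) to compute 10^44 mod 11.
By Fermat: 10^{10} ≡ 1 (mod 11). 44 = 4×10 + 4. So 10^{44} ≡ 10^{4} ≡ 1 (mod 11)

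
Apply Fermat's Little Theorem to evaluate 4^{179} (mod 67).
23

By Fermat's Little Theorem, a^(p-1) ≡ 1 (mod p) for prime p and gcd(a, p) = 1
Here p = 67, so 4^66 ≡ 1 (mod 67)
We can reduce the exponent: 179 mod 66 = 47
So 4^179 ≡ 4^47 (mod 67)
Computing: 4^47 mod 67 = 23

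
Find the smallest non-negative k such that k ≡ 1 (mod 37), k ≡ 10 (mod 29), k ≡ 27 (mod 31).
10102

Using the Chinese Remainder Theorem:
M = product of moduli = 33263
For equation 1: M_1 = 899, 899 ≡ 11 (mod 37), inverse of 899 mod 37 is 27 (check: 11 × 27 = 297 ≡ 1 (mod 37))
For equation 2: M_2 = 1147, 1147 ≡ 16 (mod 29), inverse of 1147 mod 29 is 20 (check: 16 × 20 = 320 ≡ 1 (mod 29))
For equation 3: M_3 = 1073, 1073 ≡ 19 (mod 31), inverse of 1073 mod 31 is 18 (check: 19 × 18 = 342 ≡ 1 (mod 31))
Combine: k ≡ Σ r_i×M_i×(M_i⁻¹ mod m_i) = 1×899×27 + 10×1147×20 + 27×1073×18 = 24273 + 229400 + 521478 = 775151
775151 mod 33263 = 10102
k ≡ 10102 (mod 33263)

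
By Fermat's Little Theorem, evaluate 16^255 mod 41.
By Fermat: 16^{40} ≡ 1 (mod 41). 255 ≡ 15 (mod 40). So 16^{255} ≡ 16^{15} ≡ 1 (mod 41)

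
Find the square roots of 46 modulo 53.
The square roots of 46 mod 53 are 24 and 29. Verify: 24² = 576 ≡ 46 (mod 53)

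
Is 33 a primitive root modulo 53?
Yes

To verify, check if 33^(52/q) ≢ 1 (mod 53) for each prime divisor q of 52
Divisors of 52 = 52: [1, 2, 4, 13, 26, 52]
  33^(52/2) = 33^26 ≡ 52 (mod 53)
  33^(52/13) = 33^4 ≡ 46 (mod 53)
Conclusion: 33 is a primitive root modulo 53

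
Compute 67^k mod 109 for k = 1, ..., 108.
g^1, g^2, ..., g^{108} mod 109: {67, 20, 32, 73, 95, 43, 47, 97, 68, 87, 52, 105, 59, 29, 90, 35, 56, 46, 30, 48, 55, 88, 10, 16, 91, 102, 76, 78, 103, 34, 98, 26, 107, 84, 69, 45, 72, 28, 23, 15, 24, 82, 44, 5, 8, 100, 51, 38, 39, 106, 17, 49, 13, 108, 42, 89, 77, 36, 14, 66, 62, 12, 41, 22, 57, 4, 50, 80, 19, 74, 53, 63, 79, 61, 54, 21, 99, 93, 18, 7, 33, 31, 6, 75, 11, 83, 2, 25, 40, 64, 37, 81, 86, 94, 85, 27, 65, 104, 101, 9, 58, 71, 70, 3, 92, 60, 96, 1}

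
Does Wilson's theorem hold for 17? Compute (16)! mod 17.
(16)! mod 17 = 16. Since this equals -1 (mod 17), Wilson confirms 17 is prime.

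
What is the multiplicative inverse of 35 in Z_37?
18

Using Extended Euclidean Algorithm:
gcd(35, 37) = 1
Bezout coefficients: 35 × 18 + 37 × -17 = 1
So 35 × 18 ≡ 1 (mod 37)
The inverse is 18 mod 37 = 18
Verification: 35 × 18 = 630 = 17 × 37 + 1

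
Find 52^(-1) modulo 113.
50

Using Extended Euclidean Algorithm:
gcd(52, 113) = 1
Bezout coefficients: 52 × 50 + 113 × -23 = 1
So 52 × 50 ≡ 1 (mod 113)
The inverse is 50 mod 113 = 50
Verification: 52 × 50 = 2600 = 23 × 113 + 1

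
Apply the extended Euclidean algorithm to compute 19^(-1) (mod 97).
Extended GCD: 19(46) + 97(-9) = 1. So 19^(-1) ≡ 46 ≡ 46 (mod 97). Verify: 19 × 46 = 874 ≡ 1 (mod 97)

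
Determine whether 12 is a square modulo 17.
By Euler's criterion: 12^{8} ≡ 16 (mod 17). Since this equals -1 (≡ 16), 12 is not a QR.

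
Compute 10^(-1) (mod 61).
55

Using Extended Euclidean Algorithm:
gcd(10, 61) = 1
Bezout coefficients: 10 × -6 + 61 × 1 = 1
So 10 × -6 ≡ 1 (mod 61)
The inverse is -6 mod 61 = 55
Verification: 10 × 55 = 550 = 9 × 61 + 1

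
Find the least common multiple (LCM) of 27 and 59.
1593

First find GCD(27, 59) using the Euclidean algorithm:
27 = 0 × 59 + 27
59 = 2 × 27 + 5
27 = 5 × 5 + 2
5 = 2 × 2 + 1
2 = 2 × 1 + 0
GCD(27, 59) = 1

LCM formula: LCM(a, b) = (a × b) / GCD(a, b)
LCM(27, 59) = (27 × 59) / 1
LCM(27, 59) = 1593 / 1
LCM(27, 59) = 1593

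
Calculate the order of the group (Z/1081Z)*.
1012

Prime factorization: 1081 = 23 × 47
Using the formula φ(n) = n × Π(1 - 1/p) for each prime factor p:
φ(1081) = 1081 × (1 - 1/23) × (1 - 1/47)
φ(1081) = 1012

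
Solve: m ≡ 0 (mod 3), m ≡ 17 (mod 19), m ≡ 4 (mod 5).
M = 3 × 19 × 5 = 285. M₁ = 95, y₁ ≡ 2 (mod 3). M₂ = 15, y₂ ≡ 14 (mod 19). M₃ = 57, y₃ ≡ 3 (mod 5). m = 0×95×2 + 17×15×14 + 4×57×3 ≡ 264 (mod 285)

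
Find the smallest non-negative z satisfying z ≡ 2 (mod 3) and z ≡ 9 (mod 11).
M = 3 × 11 = 33. M₁ = 11, y₁ ≡ 2 (mod 3). M₂ = 3, y₂ ≡ 4 (mod 11). z = 2×11×2 + 9×3×4 ≡ 20 (mod 33)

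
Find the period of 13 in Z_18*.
Powers of 13 mod 18: 13^1≡13, 13^2≡7, 13^3≡1. Order = 3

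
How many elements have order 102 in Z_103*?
Number of primitive roots mod 103 = φ(102) = 32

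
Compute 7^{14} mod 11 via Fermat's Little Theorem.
3

By Fermat's Little Theorem, a^(p-1) ≡ 1 (mod p) for prime p and gcd(a, p) = 1
Here p = 11, so 7^10 ≡ 1 (mod 11)
We can reduce the exponent: 14 mod 10 = 4
So 7^14 ≡ 7^4 (mod 11)
Computing: 7^4 mod 11 = 3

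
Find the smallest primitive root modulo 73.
5

A primitive root g modulo p has order p-1 = 72
Prime divisors of 72: [2, 3]
g is a primitive root iff g^(72/q) ≢ 1 (mod 73) for each prime divisor q
Testing small values:
  g = 2: 2^36 ≡ 1, 2^24 ≡ 64 (mod 73) → 2^36 ≡ 1, not primitive root
  g = 3: 3^36 ≡ 1, 3^24 ≡ 1 (mod 73) → 3^36 ≡ 1, not primitive root
  g = 4: 4^36 ≡ 1, 4^24 ≡ 8 (mod 73) → 4^36 ≡ 1, not primitive root
  g = 5: 5^36 ≡ 72, 5^24 ≡ 8 (mod 73) → none is 1, primitive root!
The smallest primitive root is 5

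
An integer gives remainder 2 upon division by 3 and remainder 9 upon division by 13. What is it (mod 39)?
M = 3 × 13 = 39. M₁ = 13, y₁ ≡ 1 (mod 3). M₂ = 3, y₂ ≡ 9 (mod 13). m = 2×13×1 + 9×3×9 ≡ 35 (mod 39). The smallest positive such number is 35.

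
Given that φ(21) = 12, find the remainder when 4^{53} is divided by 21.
By Euler: 4^{12} ≡ 1 (mod 21) since gcd(4, 21) = 1. 53 = 4×12 + 5. So 4^{53} ≡ 4^{5} ≡ 16 (mod 21)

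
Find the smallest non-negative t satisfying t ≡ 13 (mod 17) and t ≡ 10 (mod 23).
M = 17 × 23 = 391. M₁ = 23, y₁ ≡ 3 (mod 17). M₂ = 17, y₂ ≡ 19 (mod 23). t = 13×23×3 + 10×17×19 ≡ 217 (mod 391)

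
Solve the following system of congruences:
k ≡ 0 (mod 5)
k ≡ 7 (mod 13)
20

Using the Chinese Remainder Theorem:
M = product of moduli = 65
For equation 1: M_1 = 13, 13 ≡ 3 (mod 5), inverse of 13 mod 5 is 2 (check: 3 × 2 = 6 ≡ 1 (mod 5))
For equation 2: M_2 = 5, 5 ≡ 5 (mod 13), inverse of 5 mod 13 is 8 (check: 5 × 8 = 40 ≡ 1 (mod 13))
Combine: k ≡ Σ r_i×M_i×(M_i⁻¹ mod m_i) = 0×13×2 + 7×5×8 = 0 + 280 = 280
280 mod 65 = 20
k ≡ 20 (mod 65)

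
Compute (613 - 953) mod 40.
20

(613 - 953) = -340
-340 mod 40 = 20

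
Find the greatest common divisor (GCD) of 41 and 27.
1

Using the Euclidean algorithm:
41 = 1 × 27 + 14
27 = 1 × 14 + 13
14 = 1 × 13 + 1
13 = 13 × 1 + 0

GCD(41, 27) = 1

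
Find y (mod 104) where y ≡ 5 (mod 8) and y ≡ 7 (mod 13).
M = 8 × 13 = 104. M₁ = 13, y₁ ≡ 5 (mod 8). M₂ = 8, y₂ ≡ 5 (mod 13). y = 5×13×5 + 7×8×5 ≡ 85 (mod 104)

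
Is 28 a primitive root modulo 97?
No

To verify, check if 28^(96/q) ≢ 1 (mod 97) for each prime divisor q of 96
Divisors of 96 = 96: [1, 2, 3, 4, 6, 8, 12, 16, 24, 32, 48, 96]
  28^(96/2) = 28^48 ≡ 96 (mod 97)
  28^(96/3) = 28^32 ≡ 1 (mod 97)
Conclusion: 28 is not a primitive root modulo 97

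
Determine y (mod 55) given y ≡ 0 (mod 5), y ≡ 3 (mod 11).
25

Using the Chinese Remainder Theorem:
M = product of moduli = 55
For equation 1: M_1 = 11, 11 ≡ 1 (mod 5), inverse of 11 mod 5 is 1 (check: 1 × 1 = 1 ≡ 1 (mod 5))
For equation 2: M_2 = 5, 5 ≡ 5 (mod 11), inverse of 5 mod 11 is 9 (check: 5 × 9 = 45 ≡ 1 (mod 11))
Combine: y ≡ Σ r_i×M_i×(M_i⁻¹ mod m_i) = 0×11×1 + 3×5×9 = 0 + 135 = 135
135 mod 55 = 25
y ≡ 25 (mod 55)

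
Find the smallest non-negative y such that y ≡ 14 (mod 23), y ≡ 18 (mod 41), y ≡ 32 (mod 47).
8915

Using the Chinese Remainder Theorem:
M = product of moduli = 44321
For equation 1: M_1 = 1927, 1927 ≡ 18 (mod 23), inverse of 1927 mod 23 is 9 (check: 18 × 9 = 162 ≡ 1 (mod 23))
For equation 2: M_2 = 1081, 1081 ≡ 15 (mod 41), inverse of 1081 mod 41 is 11 (check: 15 × 11 = 165 ≡ 1 (mod 41))
For equation 3: M_3 = 943, 943 ≡ 3 (mod 47), inverse of 943 mod 47 is 16 (check: 3 × 16 = 48 ≡ 1 (mod 47))
Combine: y ≡ Σ r_i×M_i×(M_i⁻¹ mod m_i) = 14×1927×9 + 18×1081×11 + 32×943×16 = 242802 + 214038 + 482816 = 939656
939656 mod 44321 = 8915
y ≡ 8915 (mod 44321)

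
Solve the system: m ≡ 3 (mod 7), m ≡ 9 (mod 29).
M = 7 × 29 = 203. M₁ = 29, y₁ ≡ 1 (mod 7). M₂ = 7, y₂ ≡ 25 (mod 29). m = 3×29×1 + 9×7×25 ≡ 38 (mod 203)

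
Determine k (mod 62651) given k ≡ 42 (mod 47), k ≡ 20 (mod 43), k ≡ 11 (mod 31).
18983

Using the Chinese Remainder Theorem:
M = product of moduli = 62651
For equation 1: M_1 = 1333, 1333 ≡ 17 (mod 47), inverse of 1333 mod 47 is 36 (check: 17 × 36 = 612 ≡ 1 (mod 47))
For equation 2: M_2 = 1457, 1457 ≡ 38 (mod 43), inverse of 1457 mod 43 is 17 (check: 38 × 17 = 646 ≡ 1 (mod 43))
For equation 3: M_3 = 2021, 2021 ≡ 6 (mod 31), inverse of 2021 mod 31 is 26 (check: 6 × 26 = 156 ≡ 1 (mod 31))
Combine: k ≡ Σ r_i×M_i×(M_i⁻¹ mod m_i) = 42×1333×36 + 20×1457×17 + 11×2021×26 = 2015496 + 495380 + 578006 = 3088882
3088882 mod 62651 = 18983
k ≡ 18983 (mod 62651)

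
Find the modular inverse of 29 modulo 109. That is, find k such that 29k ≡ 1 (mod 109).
94

Using Extended Euclidean Algorithm:
gcd(29, 109) = 1
Bezout coefficients: 29 × -15 + 109 × 4 = 1
So 29 × -15 ≡ 1 (mod 109)
The inverse is -15 mod 109 = 94
Verification: 29 × 94 = 2726 = 25 × 109 + 1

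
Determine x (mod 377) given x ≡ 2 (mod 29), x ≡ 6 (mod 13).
292

Using the Chinese Remainder Theorem:
M = product of moduli = 377
For equation 1: M_1 = 13, 13 ≡ 13 (mod 29), inverse of 13 mod 29 is 9 (check: 13 × 9 = 117 ≡ 1 (mod 29))
For equation 2: M_2 = 29, 29 ≡ 3 (mod 13), inverse of 29 mod 13 is 9 (check: 3 × 9 = 27 ≡ 1 (mod 13))
Combine: x ≡ Σ r_i×M_i×(M_i⁻¹ mod m_i) = 2×13×9 + 6×29×9 = 234 + 1566 = 1800
1800 mod 377 = 292
x ≡ 292 (mod 377)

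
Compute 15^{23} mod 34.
25

Using successive squaring:
Binary expansion of 23: 10111
Powers of 15 mod 34 (each is the square of the previous):
  15^1 ≡ 15 (mod 34)
  15^2 ≡ 15² = 225 ≡ 21 (mod 34)
  15^4 ≡ 21² = 441 ≡ 33 (mod 34)
  15^8 ≡ 33² = 1089 ≡ 1 (mod 34)
  15^16 ≡ 1² = 1 ≡ 1 (mod 34)
23 = 16 + 4 + 2 + 1, so 15^23 = 15^16 × 15^4 × 15^2 × 15^1 ≡ 1 × 33 × 21 × 15 (mod 34)
Multiplying step by step:
  1 × 33 = 33 ≡ 33 (mod 34)
  33 × 21 = 693 ≡ 13 (mod 34)
  13 × 15 = 195 ≡ 25 (mod 34)
Result: 15^23 ≡ 25 (mod 34)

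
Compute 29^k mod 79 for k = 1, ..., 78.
g^1, g^2, ..., g^{78} mod 79: {29, 51, 57, 73, 63, 10, 53, 36, 17, 19, 77, 21, 56, 44, 12, 32, 59, 52, 7, 45, 41, 4, 37, 46, 70, 55, 15, 40, 54, 65, 68, 76, 71, 5, 66, 18, 48, 49, 78, 50, 28, 22, 6, 16, 69, 26, 43, 62, 60, 2, 58, 23, 35, 67, 47, 20, 27, 72, 34, 38, 75, 42, 33, 9, 24, 64, 39, 25, 14, 11, 3, 8, 74, 13, 61, 31, 30, 1}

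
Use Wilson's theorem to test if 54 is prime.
(53)! mod 54 = 0. Since 0 ≢ -1 (mod 54), 54 is not prime.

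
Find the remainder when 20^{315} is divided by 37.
By Fermat: 20^{36} ≡ 1 (mod 37). 315 = 8×36 + 27. So 20^{315} ≡ 20^{27} ≡ 6 (mod 37)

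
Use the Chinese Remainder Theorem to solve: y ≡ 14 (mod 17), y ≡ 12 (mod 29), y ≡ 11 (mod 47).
17354

Using the Chinese Remainder Theorem:
M = product of moduli = 23171
For equation 1: M_1 = 1363, 1363 ≡ 3 (mod 17), inverse of 1363 mod 17 is 6 (check: 3 × 6 = 18 ≡ 1 (mod 17))
For equation 2: M_2 = 799, 799 ≡ 16 (mod 29), inverse of 799 mod 29 is 20 (check: 16 × 20 = 320 ≡ 1 (mod 29))
For equation 3: M_3 = 493, 493 ≡ 23 (mod 47), inverse of 493 mod 47 is 45 (check: 23 × 45 = 1035 ≡ 1 (mod 47))
Combine: y ≡ Σ r_i×M_i×(M_i⁻¹ mod m_i) = 14×1363×6 + 12×799×20 + 11×493×45 = 114492 + 191760 + 244035 = 550287
550287 mod 23171 = 17354
y ≡ 17354 (mod 23171)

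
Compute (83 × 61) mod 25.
13

(83 × 61) = 5063
5063 mod 25 = 13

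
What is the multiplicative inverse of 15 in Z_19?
14

Using Extended Euclidean Algorithm:
gcd(15, 19) = 1
Bezout coefficients: 15 × -5 + 19 × 4 = 1
So 15 × -5 ≡ 1 (mod 19)
The inverse is -5 mod 19 = 14
Verification: 15 × 14 = 210 = 11 × 19 + 1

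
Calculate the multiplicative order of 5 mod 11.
Powers of 5 mod 11: 5^1≡5, 5^2≡3, 5^3≡4, 5^4≡9, 5^5≡1. Order = 5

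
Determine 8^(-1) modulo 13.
8^(-1) ≡ 5 (mod 13). Verification: 8 × 5 = 40 ≡ 1 (mod 13)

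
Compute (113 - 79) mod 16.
2

(113 - 79) = 34
34 mod 16 = 2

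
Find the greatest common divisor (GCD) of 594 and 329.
1

Using the Euclidean algorithm:
594 = 1 × 329 + 265
329 = 1 × 265 + 64
265 = 4 × 64 + 9
64 = 7 × 9 + 1
9 = 9 × 1 + 0

GCD(594, 329) = 1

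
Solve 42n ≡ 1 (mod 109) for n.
13

Using Extended Euclidean Algorithm:
gcd(42, 109) = 1
Bezout coefficients: 42 × 13 + 109 × -5 = 1
So 42 × 13 ≡ 1 (mod 109)
The inverse is 13 mod 109 = 13
Verification: 42 × 13 = 546 = 5 × 109 + 1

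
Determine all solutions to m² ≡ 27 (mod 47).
The square roots of 27 mod 47 are 36 and 11. Verify: 36² = 1296 ≡ 27 (mod 47)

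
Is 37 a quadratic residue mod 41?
By Euler's criterion: 37^{20} ≡ 1 (mod 41). Since this equals 1, 37 is a QR.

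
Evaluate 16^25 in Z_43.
Using repeated squaring. 25 = 16 + 8 + 1 (binary 11001). Repeated squaring mod 43: 16^1 ≡ 16; 16^2 ≡ 16² = 256 ≡ 41; 16^4 ≡ 41² = 1681 ≡ 4; 16^8 ≡ 4² = 16 ≡ 16; 16^16 ≡ 16² = 256 ≡ 41. Multiply: 16^25 = 16^16 × 16^8 × 16^1 ≡ 41 × 16 × 16 (mod 43): 41 × 16 = 656 ≡ 11; 11 × 16 = 176 ≡ 4. So 16^25 ≡ 4 (mod 43).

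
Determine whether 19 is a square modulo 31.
By Euler's criterion: 19^{15} ≡ 1 (mod 31). Since this equals 1, 19 is a QR.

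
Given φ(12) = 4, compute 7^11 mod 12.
By Euler: 7^{4} ≡ 1 (mod 12) since gcd(7, 12) = 1. 11 = 2×4 + 3. So 7^{11} ≡ 7^{3} ≡ 7 (mod 12)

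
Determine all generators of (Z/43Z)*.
Primitive roots mod 43: {3, 5, 12, 18, 19, 20, 26, 28, 29, 30, 33, 34}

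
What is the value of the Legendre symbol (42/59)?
(42/59) = 42^{29} mod 59 = -1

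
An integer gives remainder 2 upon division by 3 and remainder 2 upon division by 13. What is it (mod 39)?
M = 3 × 13 = 39. M₁ = 13, y₁ ≡ 1 (mod 3). M₂ = 3, y₂ ≡ 9 (mod 13). y = 2×13×1 + 2×3×9 ≡ 2 (mod 39). The smallest positive such number is 2.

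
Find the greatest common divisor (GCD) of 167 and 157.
1

Using the Euclidean algorithm:
167 = 1 × 157 + 10
157 = 15 × 10 + 7
10 = 1 × 7 + 3
7 = 2 × 3 + 1
3 = 3 × 1 + 0

GCD(167, 157) = 1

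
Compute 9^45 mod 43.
Using Fermat: 9^{42} ≡ 1 (mod 43). 45 ≡ 3 (mod 42). So 9^{45} ≡ 9^{3} ≡ 41 (mod 43)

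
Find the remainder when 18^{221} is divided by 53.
By Fermat: 18^{52} ≡ 1 (mod 53). 221 = 4×52 + 13. So 18^{221} ≡ 18^{13} ≡ 23 (mod 53)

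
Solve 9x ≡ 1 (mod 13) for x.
3

Using Extended Euclidean Algorithm:
gcd(9, 13) = 1
Bezout coefficients: 9 × 3 + 13 × -2 = 1
So 9 × 3 ≡ 1 (mod 13)
The inverse is 3 mod 13 = 3
Verification: 9 × 3 = 27 = 2 × 13 + 1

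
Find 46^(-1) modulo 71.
17

Using Extended Euclidean Algorithm:
gcd(46, 71) = 1
Bezout coefficients: 46 × 17 + 71 × -11 = 1
So 46 × 17 ≡ 1 (mod 71)
The inverse is 17 mod 71 = 17
Verification: 46 × 17 = 782 = 11 × 71 + 1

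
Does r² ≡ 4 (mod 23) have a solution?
By Euler's criterion: 4^{11} ≡ 1 (mod 23). Since this equals 1, 4 is a QR.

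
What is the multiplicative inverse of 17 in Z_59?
17^(-1) ≡ 7 (mod 59). Verification: 17 × 7 = 119 ≡ 1 (mod 59)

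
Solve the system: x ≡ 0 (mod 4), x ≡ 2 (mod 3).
M = 4 × 3 = 12. M₁ = 3, y₁ ≡ 3 (mod 4). M₂ = 4, y₂ ≡ 1 (mod 3). x = 0×3×3 + 2×4×1 ≡ 8 (mod 12)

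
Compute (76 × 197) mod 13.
9

(76 × 197) = 14972
14972 mod 13 = 9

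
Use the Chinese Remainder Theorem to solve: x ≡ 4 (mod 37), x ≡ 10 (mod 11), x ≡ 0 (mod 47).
15322

Using the Chinese Remainder Theorem:
M = product of moduli = 19129
For equation 1: M_1 = 517, 517 ≡ 36 (mod 37), inverse of 517 mod 37 is 36 (check: 36 × 36 = 1296 ≡ 1 (mod 37))
For equation 2: M_2 = 1739, 1739 ≡ 1 (mod 11), inverse of 1739 mod 11 is 1 (check: 1 × 1 = 1 ≡ 1 (mod 11))
For equation 3: M_3 = 407, 407 ≡ 31 (mod 47), inverse of 407 mod 47 is 44 (check: 31 × 44 = 1364 ≡ 1 (mod 47))
Combine: x ≡ Σ r_i×M_i×(M_i⁻¹ mod m_i) = 4×517×36 + 10×1739×1 + 0×407×44 = 74448 + 17390 + 0 = 91838
91838 mod 19129 = 15322
x ≡ 15322 (mod 19129)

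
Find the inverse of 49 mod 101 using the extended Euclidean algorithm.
Extended GCD: 49(33) + 101(-16) = 1. So 49^(-1) ≡ 33 ≡ 33 (mod 101). Verify: 49 × 33 = 1617 ≡ 1 (mod 101)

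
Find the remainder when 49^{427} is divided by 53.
By Fermat: 49^{52} ≡ 1 (mod 53). 427 = 8×52 + 11. So 49^{427} ≡ 49^{11} ≡ 10 (mod 53)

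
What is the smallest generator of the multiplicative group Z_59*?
p - 1 = 58 has prime divisors 2, 29. h is a primitive root mod 59 iff h^(58/q) ≢ 1 (mod 59) for each such q.
h = 2: 2^29 ≡ 58, 2^2 ≡ 4 (mod 59); none is 1, so 2 has order 58 and is a primitive root.
The smallest primitive root mod 59 is g = 2.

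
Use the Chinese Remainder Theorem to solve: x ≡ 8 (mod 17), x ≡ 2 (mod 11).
178

Using the Chinese Remainder Theorem:
M = product of moduli = 187
For equation 1: M_1 = 11, 11 ≡ 11 (mod 17), inverse of 11 mod 17 is 14 (check: 11 × 14 = 154 ≡ 1 (mod 17))
For equation 2: M_2 = 17, 17 ≡ 6 (mod 11), inverse of 17 mod 11 is 2 (check: 6 × 2 = 12 ≡ 1 (mod 11))
Combine: x ≡ Σ r_i×M_i×(M_i⁻¹ mod m_i) = 8×11×14 + 2×17×2 = 1232 + 68 = 1300
1300 mod 187 = 178
x ≡ 178 (mod 187)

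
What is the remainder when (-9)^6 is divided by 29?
(-9) ≡ 20 (mod 29). 6 = 4 + 2 (binary 110). Repeated squaring mod 29: 20^1 ≡ 20; 20^2 ≡ 20² = 400 ≡ 23; 20^4 ≡ 23² = 529 ≡ 7. Multiply: (-9)^6 ≡ 20^4 × 20^2 ≡ 7 × 23 (mod 29): 7 × 23 = 161 ≡ 16. So (-9)^6 ≡ 16 (mod 29).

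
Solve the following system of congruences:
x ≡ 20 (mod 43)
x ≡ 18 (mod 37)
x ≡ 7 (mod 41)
32356

Using the Chinese Remainder Theorem:
M = product of moduli = 65231
For equation 1: M_1 = 1517, 1517 ≡ 12 (mod 43), inverse of 1517 mod 43 is 18 (check: 12 × 18 = 216 ≡ 1 (mod 43))
For equation 2: M_2 = 1763, 1763 ≡ 24 (mod 37), inverse of 1763 mod 37 is 17 (check: 24 × 17 = 408 ≡ 1 (mod 37))
For equation 3: M_3 = 1591, 1591 ≡ 33 (mod 41), inverse of 1591 mod 41 is 5 (check: 33 × 5 = 165 ≡ 1 (mod 41))
Combine: x ≡ Σ r_i×M_i×(M_i⁻¹ mod m_i) = 20×1517×18 + 18×1763×17 + 7×1591×5 = 546120 + 539478 + 55685 = 1141283
1141283 mod 65231 = 32356
x ≡ 32356 (mod 65231)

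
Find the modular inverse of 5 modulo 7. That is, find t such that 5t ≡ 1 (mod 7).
3

Using Extended Euclidean Algorithm:
gcd(5, 7) = 1
Bezout coefficients: 5 × 3 + 7 × -2 = 1
So 5 × 3 ≡ 1 (mod 7)
The inverse is 3 mod 7 = 3
Verification: 5 × 3 = 15 = 2 × 7 + 1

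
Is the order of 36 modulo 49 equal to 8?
No, the actual order is 7, not 8.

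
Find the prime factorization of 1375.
5^3 × 11

Divide by primes starting from smallest:
1375 ÷ 5 = 275
275 ÷ 5 = 55
55 ÷ 5 = 11
11 ÷ 11 = 1

1375 = 5^3 × 11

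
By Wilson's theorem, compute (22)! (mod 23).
By Wilson's theorem, (22)! ≡ -1 ≡ 22 (mod 23)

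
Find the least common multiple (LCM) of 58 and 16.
464

First find GCD(58, 16) using the Euclidean algorithm:
58 = 3 × 16 + 10
16 = 1 × 10 + 6
10 = 1 × 6 + 4
6 = 1 × 4 + 2
4 = 2 × 2 + 0
GCD(58, 16) = 2

LCM formula: LCM(a, b) = (a × b) / GCD(a, b)
LCM(58, 16) = (58 × 16) / 2
LCM(58, 16) = 928 / 2
LCM(58, 16) = 464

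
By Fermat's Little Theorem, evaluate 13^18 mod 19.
By Fermat's Little Theorem, 13^{18} ≡ 1 (mod 19) since 19 is prime and gcd(13, 19) = 1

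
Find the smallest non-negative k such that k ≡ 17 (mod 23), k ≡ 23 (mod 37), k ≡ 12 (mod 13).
9125

Using the Chinese Remainder Theorem:
M = product of moduli = 11063
For equation 1: M_1 = 481, 481 ≡ 21 (mod 23), inverse of 481 mod 23 is 11 (check: 21 × 11 = 231 ≡ 1 (mod 23))
For equation 2: M_2 = 299, 299 ≡ 3 (mod 37), inverse of 299 mod 37 is 25 (check: 3 × 25 = 75 ≡ 1 (mod 37))
For equation 3: M_3 = 851, 851 ≡ 6 (mod 13), inverse of 851 mod 13 is 11 (check: 6 × 11 = 66 ≡ 1 (mod 13))
Combine: k ≡ Σ r_i×M_i×(M_i⁻¹ mod m_i) = 17×481×11 + 23×299×25 + 12×851×11 = 89947 + 171925 + 112332 = 374204
374204 mod 11063 = 9125
k ≡ 9125 (mod 11063)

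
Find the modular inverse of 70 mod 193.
70^(-1) ≡ 91 (mod 193). Verification: 70 × 91 = 6370 ≡ 1 (mod 193)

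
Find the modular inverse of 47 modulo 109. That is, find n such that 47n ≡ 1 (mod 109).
58

Using Extended Euclidean Algorithm:
gcd(47, 109) = 1
Bezout coefficients: 47 × -51 + 109 × 22 = 1
So 47 × -51 ≡ 1 (mod 109)
The inverse is -51 mod 109 = 58
Verification: 47 × 58 = 2726 = 25 × 109 + 1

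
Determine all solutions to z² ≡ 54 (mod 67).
The square roots of 54 mod 67 are 56 and 11. Verify: 56² = 3136 ≡ 54 (mod 67)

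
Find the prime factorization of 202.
2 × 101

Divide by primes starting from smallest:
202 ÷ 2 = 101
101 ÷ 101 = 1

202 = 2 × 101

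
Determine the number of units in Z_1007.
936

Prime factorization: 1007 = 19 × 53
Using the formula φ(n) = n × Π(1 - 1/p) for each prime factor p:
φ(1007) = 1007 × (1 - 1/19) × (1 - 1/53)
φ(1007) = 936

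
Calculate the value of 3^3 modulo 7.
3 = 2 + 1 (binary 11). Repeated squaring mod 7: 3^1 ≡ 3; 3^2 ≡ 3² = 9 ≡ 2. Multiply: 3^3 = 3^2 × 3^1 ≡ 2 × 3 (mod 7): 2 × 3 = 6 ≡ 6. So 3^3 ≡ 6 (mod 7).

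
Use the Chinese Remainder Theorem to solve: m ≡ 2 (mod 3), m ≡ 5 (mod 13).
M = 3 × 13 = 39. M₁ = 13, y₁ ≡ 1 (mod 3). M₂ = 3, y₂ ≡ 9 (mod 13). m = 2×13×1 + 5×3×9 ≡ 5 (mod 39)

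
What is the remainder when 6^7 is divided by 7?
7 = 4 + 2 + 1 (binary 111). Repeated squaring mod 7: 6^1 ≡ 6; 6^2 ≡ 6² = 36 ≡ 1; 6^4 ≡ 1² = 1 ≡ 1. Multiply: 6^7 = 6^4 × 6^2 × 6^1 ≡ 1 × 1 × 6 (mod 7): 1 × 1 = 1 ≡ 1; 1 × 6 = 6 ≡ 6. So 6^7 ≡ 6 (mod 7).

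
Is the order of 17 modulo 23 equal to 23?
No, the actual order is 22, not 23.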